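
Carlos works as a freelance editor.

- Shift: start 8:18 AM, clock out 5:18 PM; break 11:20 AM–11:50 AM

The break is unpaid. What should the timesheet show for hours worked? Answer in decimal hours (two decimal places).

8.50 hours

Shift: 8:18 AM–5:18 PM = 9 h 0 min; less 30 min break → 8 h 30 min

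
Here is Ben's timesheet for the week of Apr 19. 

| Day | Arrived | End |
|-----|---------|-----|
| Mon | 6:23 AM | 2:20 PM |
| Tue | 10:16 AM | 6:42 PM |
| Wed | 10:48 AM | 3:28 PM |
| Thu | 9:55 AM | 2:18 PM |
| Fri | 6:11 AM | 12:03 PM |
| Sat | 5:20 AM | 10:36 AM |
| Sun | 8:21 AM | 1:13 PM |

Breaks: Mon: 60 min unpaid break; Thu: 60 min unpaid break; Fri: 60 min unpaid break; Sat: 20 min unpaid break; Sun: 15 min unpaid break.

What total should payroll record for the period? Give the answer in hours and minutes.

Mon: 6:23 AM–2:20 PM = 7 h 57 min; less 60 min break → 6 h 57 min
Tue: 10:16 AM–6:42 PM = 8 h 26 min
Wed: 10:48 AM–3:28 PM = 4 h 40 min
Thu: 9:55 AM–2:18 PM = 4 h 23 min; less 60 min break → 3 h 23 min
Fri: 6:11 AM–12:03 PM = 5 h 52 min; less 60 min break → 4 h 52 min
Sat: 5:20 AM–10:36 AM = 5 h 16 min; less 20 min break → 4 h 56 min
Sun: 8:21 AM–1:13 PM = 4 h 52 min; less 15 min break → 4 h 37 min
Total: 6 h 57 min + 8 h 26 min + 4 h 40 min + 3 h 23 min + 4 h 52 min + 4 h 56 min + 4 h 37 min = 37 h 51 min.

37 h 51 min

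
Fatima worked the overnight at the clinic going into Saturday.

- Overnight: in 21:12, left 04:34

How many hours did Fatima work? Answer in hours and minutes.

7 h 22 min

Overnight: 21:12 → midnight = 2 h 48 min; midnight → 04:34 = 4 h 34 min; span 7 h 22 min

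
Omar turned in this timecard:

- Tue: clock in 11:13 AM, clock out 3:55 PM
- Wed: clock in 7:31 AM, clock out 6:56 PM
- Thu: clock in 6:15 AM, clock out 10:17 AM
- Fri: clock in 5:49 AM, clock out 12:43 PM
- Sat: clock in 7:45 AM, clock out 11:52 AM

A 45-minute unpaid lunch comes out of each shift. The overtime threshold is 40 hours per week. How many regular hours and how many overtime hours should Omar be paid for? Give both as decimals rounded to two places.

Regular 27.42 hours, overtime 0.00 hours

Tue: 11:13 AM–3:55 PM = 4 h 42 min; less 45 min break → 3 h 57 min
Wed: 7:31 AM–6:56 PM = 11 h 25 min; less 45 min break → 10 h 40 min
Thu: 6:15 AM–10:17 AM = 4 h 2 min; less 45 min break → 3 h 17 min
Fri: 5:49 AM–12:43 PM = 6 h 54 min; less 45 min break → 6 h 9 min
Sat: 7:45 AM–11:52 AM = 4 h 7 min; less 45 min break → 3 h 22 min
Total worked: 27 h 25 min = 27.42 h.
Threshold 40 h → overtime 0 h 0 min, regular 27 h 25 min.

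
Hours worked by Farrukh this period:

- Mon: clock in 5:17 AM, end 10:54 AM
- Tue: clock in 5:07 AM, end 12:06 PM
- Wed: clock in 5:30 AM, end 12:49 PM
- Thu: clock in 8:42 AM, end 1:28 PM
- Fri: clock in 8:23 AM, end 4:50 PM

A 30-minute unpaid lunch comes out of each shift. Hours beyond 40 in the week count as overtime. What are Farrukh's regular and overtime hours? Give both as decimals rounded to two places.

Regular 30.63 hours, overtime 0.00 hours

Mon: 5:17 AM–10:54 AM = 5 h 37 min; less 30 min break → 5 h 7 min
Tue: 5:07 AM–12:06 PM = 6 h 59 min; less 30 min break → 6 h 29 min
Wed: 5:30 AM–12:49 PM = 7 h 19 min; less 30 min break → 6 h 49 min
Thu: 8:42 AM–1:28 PM = 4 h 46 min; less 30 min break → 4 h 16 min
Fri: 8:23 AM–4:50 PM = 8 h 27 min; less 30 min break → 7 h 57 min
Total worked: 30 h 38 min = 30.63 h.
Threshold 40 h → overtime 0 h 0 min, regular 30 h 38 min.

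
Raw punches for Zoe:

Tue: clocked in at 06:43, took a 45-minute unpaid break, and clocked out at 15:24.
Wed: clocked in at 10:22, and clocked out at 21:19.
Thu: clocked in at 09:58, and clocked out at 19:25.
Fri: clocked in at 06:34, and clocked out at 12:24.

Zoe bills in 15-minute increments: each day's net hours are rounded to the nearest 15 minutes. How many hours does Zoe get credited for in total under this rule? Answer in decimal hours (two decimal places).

Tue: 06:43–15:24 = 8 h 41 min − 45 min = 7 h 56 min → rounds to 8 h 0 min
Wed: 10:22–21:19 = 10 h 57 min → rounds to 11 h 0 min
Thu: 09:58–19:25 = 9 h 27 min → rounds to 9 h 30 min
Fri: 06:34–12:24 = 5 h 50 min → rounds to 5 h 45 min
Total credited: 34 h 15 min.

34.25 hours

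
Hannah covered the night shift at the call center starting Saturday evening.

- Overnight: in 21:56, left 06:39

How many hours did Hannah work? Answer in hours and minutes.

Overnight: 21:56 → midnight = 2 h 4 min; midnight → 06:39 = 6 h 39 min; span 8 h 43 min

8 h 43 min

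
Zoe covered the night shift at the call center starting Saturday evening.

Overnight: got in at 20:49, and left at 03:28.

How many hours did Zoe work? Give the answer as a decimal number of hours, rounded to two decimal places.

Overnight: 20:49 → midnight = 3 h 11 min; midnight → 03:28 = 3 h 28 min; span 6 h 39 min

6.65 hours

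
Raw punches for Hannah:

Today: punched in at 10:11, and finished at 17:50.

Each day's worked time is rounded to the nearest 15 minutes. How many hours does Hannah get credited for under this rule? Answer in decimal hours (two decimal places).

7.75 hours

Today: 10:11–17:50 = 7 h 39 min → rounds to 7 h 45 min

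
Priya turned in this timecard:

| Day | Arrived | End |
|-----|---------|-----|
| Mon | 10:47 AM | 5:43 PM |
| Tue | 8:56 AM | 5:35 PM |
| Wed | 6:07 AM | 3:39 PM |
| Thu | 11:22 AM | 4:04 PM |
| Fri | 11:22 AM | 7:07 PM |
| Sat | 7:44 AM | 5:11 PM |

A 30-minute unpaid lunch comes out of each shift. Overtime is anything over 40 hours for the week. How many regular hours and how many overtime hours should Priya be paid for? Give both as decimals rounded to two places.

Mon: 10:47 AM–5:43 PM = 6 h 56 min; less 30 min break → 6 h 26 min
Tue: 8:56 AM–5:35 PM = 8 h 39 min; less 30 min break → 8 h 9 min
Wed: 6:07 AM–3:39 PM = 9 h 32 min; less 30 min break → 9 h 2 min
Thu: 11:22 AM–4:04 PM = 4 h 42 min; less 30 min break → 4 h 12 min
Fri: 11:22 AM–7:07 PM = 7 h 45 min; less 30 min break → 7 h 15 min
Sat: 7:44 AM–5:11 PM = 9 h 27 min; less 30 min break → 8 h 57 min
Total worked: 44 h 1 min = 44.02 h.
Threshold 40 h → overtime 4 h 1 min, regular 40 h 0 min.

Regular 40.00 hours, overtime 4.02 hours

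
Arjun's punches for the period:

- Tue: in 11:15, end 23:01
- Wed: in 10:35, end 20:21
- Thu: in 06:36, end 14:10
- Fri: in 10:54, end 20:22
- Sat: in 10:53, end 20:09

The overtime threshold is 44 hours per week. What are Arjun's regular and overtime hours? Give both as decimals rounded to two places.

Tue: 11:15–23:01 = 11 h 46 min
Wed: 10:35–20:21 = 9 h 46 min
Thu: 06:36–14:10 = 7 h 34 min
Fri: 10:54–20:22 = 9 h 28 min
Sat: 10:53–20:09 = 9 h 16 min
Total worked: 47 h 50 min = 47.83 h.
Threshold 44 h → overtime 3 h 50 min, regular 44 h 0 min.

Regular 44.00 hours, overtime 3.83 hours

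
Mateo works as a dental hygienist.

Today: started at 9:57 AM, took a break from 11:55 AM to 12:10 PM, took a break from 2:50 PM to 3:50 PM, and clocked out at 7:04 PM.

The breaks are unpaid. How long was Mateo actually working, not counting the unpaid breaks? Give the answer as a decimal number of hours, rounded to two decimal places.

Today: 9:57 AM–7:04 PM = 9 h 7 min; less 75 min break → 7 h 52 min

7.87 hours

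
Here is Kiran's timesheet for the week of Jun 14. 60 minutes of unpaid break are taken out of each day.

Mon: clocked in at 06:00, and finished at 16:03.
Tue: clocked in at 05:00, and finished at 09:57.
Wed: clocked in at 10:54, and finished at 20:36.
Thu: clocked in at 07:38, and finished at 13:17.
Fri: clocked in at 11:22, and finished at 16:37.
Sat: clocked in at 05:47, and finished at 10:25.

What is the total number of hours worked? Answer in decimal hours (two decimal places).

Mon: 06:00–16:03 = 10 h 3 min; less 60 min break → 9 h 3 min
Tue: 05:00–09:57 = 4 h 57 min; less 60 min break → 3 h 57 min
Wed: 10:54–20:36 = 9 h 42 min; less 60 min break → 8 h 42 min
Thu: 07:38–13:17 = 5 h 39 min; less 60 min break → 4 h 39 min
Fri: 11:22–16:37 = 5 h 15 min; less 60 min break → 4 h 15 min
Sat: 05:47–10:25 = 4 h 38 min; less 60 min break → 3 h 38 min
Total: 9 h 3 min + 3 h 57 min + 8 h 42 min + 4 h 39 min + 4 h 15 min + 3 h 38 min = 34 h 14 min.

34.23 hours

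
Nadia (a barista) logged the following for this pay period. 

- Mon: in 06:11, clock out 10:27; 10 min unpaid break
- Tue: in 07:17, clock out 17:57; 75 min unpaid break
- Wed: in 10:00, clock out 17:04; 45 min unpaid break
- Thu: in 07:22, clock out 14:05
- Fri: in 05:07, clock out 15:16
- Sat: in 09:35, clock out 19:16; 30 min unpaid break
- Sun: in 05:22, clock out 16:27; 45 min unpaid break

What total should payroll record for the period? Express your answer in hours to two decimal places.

56.22 hours

Mon: 06:11–10:27 = 4 h 16 min; less 10 min break → 4 h 6 min
Tue: 07:17–17:57 = 10 h 40 min; less 75 min break → 9 h 25 min
Wed: 10:00–17:04 = 7 h 4 min; less 45 min break → 6 h 19 min
Thu: 07:22–14:05 = 6 h 43 min
Fri: 05:07–15:16 = 10 h 9 min
Sat: 09:35–19:16 = 9 h 41 min; less 30 min break → 9 h 11 min
Sun: 05:22–16:27 = 11 h 5 min; less 45 min break → 10 h 20 min
Total: 4 h 6 min + 9 h 25 min + 6 h 19 min + 6 h 43 min + 10 h 9 min + 9 h 11 min + 10 h 20 min = 56 h 13 min.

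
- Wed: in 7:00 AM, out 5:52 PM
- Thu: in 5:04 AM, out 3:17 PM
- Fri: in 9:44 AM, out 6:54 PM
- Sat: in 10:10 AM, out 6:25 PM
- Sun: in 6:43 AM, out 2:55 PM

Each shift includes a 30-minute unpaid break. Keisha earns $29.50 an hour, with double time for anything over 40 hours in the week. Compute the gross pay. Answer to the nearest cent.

$1427.80

Wed: 7:00 AM–5:52 PM = 10 h 52 min; less 30 min break → 10 h 22 min
Thu: 5:04 AM–3:17 PM = 10 h 13 min; less 30 min break → 9 h 43 min
Fri: 9:44 AM–6:54 PM = 9 h 10 min; less 30 min break → 8 h 40 min
Sat: 10:10 AM–6:25 PM = 8 h 15 min; less 30 min break → 7 h 45 min
Sun: 6:43 AM–2:55 PM = 8 h 12 min; less 30 min break → 7 h 42 min
Total worked: 44 h 12 min = 2652 min.
Regular 40 h 0 min = 2400 min at $29.50/h; overtime 4 h 12 min = 252 min at $59.00/h.
Pay = (2400 × $29.50 + 252 × $59.00) ÷ 60 = $1427.80.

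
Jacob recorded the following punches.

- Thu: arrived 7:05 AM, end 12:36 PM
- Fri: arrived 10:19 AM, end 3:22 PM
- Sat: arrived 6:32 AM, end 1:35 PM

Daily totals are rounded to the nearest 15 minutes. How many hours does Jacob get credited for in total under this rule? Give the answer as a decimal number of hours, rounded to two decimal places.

17.50 hours

Thu: 7:05 AM–12:36 PM = 5 h 31 min → rounds to 5 h 30 min
Fri: 10:19 AM–3:22 PM = 5 h 3 min → rounds to 5 h 0 min
Sat: 6:32 AM–1:35 PM = 7 h 3 min → rounds to 7 h 0 min
Total credited: 17 h 30 min.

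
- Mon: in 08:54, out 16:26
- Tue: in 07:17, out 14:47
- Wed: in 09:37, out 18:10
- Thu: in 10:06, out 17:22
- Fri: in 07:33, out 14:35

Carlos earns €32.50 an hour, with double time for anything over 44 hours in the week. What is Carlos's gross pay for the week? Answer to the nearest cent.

Mon: 08:54–16:26 = 7 h 32 min
Tue: 07:17–14:47 = 7 h 30 min
Wed: 09:37–18:10 = 8 h 33 min
Thu: 10:06–17:22 = 7 h 16 min
Fri: 07:33–14:35 = 7 h 2 min
Total worked: 37 h 53 min = 2273 min.
Regular 37 h 53 min = 2273 min at €32.50/h; overtime 0 h 0 min = 0 min at €65.00/h.
Pay = (2273 × €32.50 + 0 × €65.00) ÷ 60 = €1231.21.

€1231.21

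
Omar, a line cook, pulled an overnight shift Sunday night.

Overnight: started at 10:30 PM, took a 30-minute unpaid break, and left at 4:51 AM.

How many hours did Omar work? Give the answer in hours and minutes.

5 h 51 min

Overnight: 10:30 PM → midnight = 1 h 30 min; midnight → 4:51 AM = 4 h 51 min; span 6 h 21 min; less 30 min break → 5 h 51 min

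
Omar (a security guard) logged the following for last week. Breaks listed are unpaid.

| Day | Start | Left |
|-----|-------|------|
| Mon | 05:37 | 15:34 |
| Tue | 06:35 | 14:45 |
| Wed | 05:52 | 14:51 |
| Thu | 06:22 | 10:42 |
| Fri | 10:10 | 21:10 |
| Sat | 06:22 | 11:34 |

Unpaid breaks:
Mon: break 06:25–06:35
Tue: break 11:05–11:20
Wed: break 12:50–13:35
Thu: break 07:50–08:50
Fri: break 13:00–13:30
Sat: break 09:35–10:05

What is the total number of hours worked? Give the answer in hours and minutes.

44 h 28 min

Mon: 05:37–15:34 = 9 h 57 min; less 10 min break → 9 h 47 min
Tue: 06:35–14:45 = 8 h 10 min; less 15 min break → 7 h 55 min
Wed: 05:52–14:51 = 8 h 59 min; less 45 min break → 8 h 14 min
Thu: 06:22–10:42 = 4 h 20 min; less 60 min break → 3 h 20 min
Fri: 10:10–21:10 = 11 h 0 min; less 30 min break → 10 h 30 min
Sat: 06:22–11:34 = 5 h 12 min; less 30 min break → 4 h 42 min
Total: 9 h 47 min + 7 h 55 min + 8 h 14 min + 3 h 20 min + 10 h 30 min + 4 h 42 min = 44 h 28 min.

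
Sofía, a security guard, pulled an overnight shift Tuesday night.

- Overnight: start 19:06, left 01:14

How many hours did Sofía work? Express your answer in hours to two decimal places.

Overnight: 19:06 → midnight = 4 h 54 min; midnight → 01:14 = 1 h 14 min; span 6 h 8 min

6.13 hours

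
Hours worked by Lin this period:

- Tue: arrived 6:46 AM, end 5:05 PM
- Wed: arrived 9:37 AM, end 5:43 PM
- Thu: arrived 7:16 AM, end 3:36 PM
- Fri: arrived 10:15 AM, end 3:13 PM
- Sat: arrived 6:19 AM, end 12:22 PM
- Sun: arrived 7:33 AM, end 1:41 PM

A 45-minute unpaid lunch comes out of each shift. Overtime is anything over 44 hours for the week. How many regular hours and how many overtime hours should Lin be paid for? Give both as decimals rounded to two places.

Tue: 6:46 AM–5:05 PM = 10 h 19 min; less 45 min break → 9 h 34 min
Wed: 9:37 AM–5:43 PM = 8 h 6 min; less 45 min break → 7 h 21 min
Thu: 7:16 AM–3:36 PM = 8 h 20 min; less 45 min break → 7 h 35 min
Fri: 10:15 AM–3:13 PM = 4 h 58 min; less 45 min break → 4 h 13 min
Sat: 6:19 AM–12:22 PM = 6 h 3 min; less 45 min break → 5 h 18 min
Sun: 7:33 AM–1:41 PM = 6 h 8 min; less 45 min break → 5 h 23 min
Total worked: 39 h 24 min = 39.40 h.
Threshold 44 h → overtime 0 h 0 min, regular 39 h 24 min.

Regular 39.40 hours, overtime 0.00 hours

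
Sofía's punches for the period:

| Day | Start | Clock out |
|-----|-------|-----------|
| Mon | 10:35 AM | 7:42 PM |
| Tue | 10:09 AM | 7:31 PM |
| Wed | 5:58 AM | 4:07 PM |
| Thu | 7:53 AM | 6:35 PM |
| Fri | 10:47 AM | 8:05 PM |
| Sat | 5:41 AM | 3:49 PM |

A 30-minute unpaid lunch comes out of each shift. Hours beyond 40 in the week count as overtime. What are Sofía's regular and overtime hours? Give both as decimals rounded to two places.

Mon: 10:35 AM–7:42 PM = 9 h 7 min; less 30 min break → 8 h 37 min
Tue: 10:09 AM–7:31 PM = 9 h 22 min; less 30 min break → 8 h 52 min
Wed: 5:58 AM–4:07 PM = 10 h 9 min; less 30 min break → 9 h 39 min
Thu: 7:53 AM–6:35 PM = 10 h 42 min; less 30 min break → 10 h 12 min
Fri: 10:47 AM–8:05 PM = 9 h 18 min; less 30 min break → 8 h 48 min
Sat: 5:41 AM–3:49 PM = 10 h 8 min; less 30 min break → 9 h 38 min
Total worked: 55 h 46 min = 55.77 h.
Threshold 40 h → overtime 15 h 46 min, regular 40 h 0 min.

Regular 40.00 hours, overtime 15.77 hours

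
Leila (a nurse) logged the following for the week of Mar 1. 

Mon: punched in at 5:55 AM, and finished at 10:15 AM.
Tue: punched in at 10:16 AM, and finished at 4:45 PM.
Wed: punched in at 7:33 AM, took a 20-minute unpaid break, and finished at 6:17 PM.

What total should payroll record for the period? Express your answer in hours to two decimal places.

Mon: 5:55 AM–10:15 AM = 4 h 20 min
Tue: 10:16 AM–4:45 PM = 6 h 29 min
Wed: 7:33 AM–6:17 PM = 10 h 44 min; less 20 min break → 10 h 24 min
Total: 4 h 20 min + 6 h 29 min + 10 h 24 min = 21 h 13 min.

21.22 hours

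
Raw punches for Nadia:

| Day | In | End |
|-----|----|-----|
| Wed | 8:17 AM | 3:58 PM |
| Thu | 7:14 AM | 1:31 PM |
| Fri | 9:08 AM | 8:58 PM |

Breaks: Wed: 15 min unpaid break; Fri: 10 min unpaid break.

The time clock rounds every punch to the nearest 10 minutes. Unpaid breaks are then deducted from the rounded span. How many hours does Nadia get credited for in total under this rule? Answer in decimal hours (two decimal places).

Wed: in 8:17 AM→8:20 AM, out 3:58 PM→4:00 PM; 7 h 40 min − 15 min = 7 h 25 min
Thu: in 7:14 AM→7:10 AM, out 1:31 PM→1:30 PM; 6 h 20 min
Fri: in 9:08 AM→9:10 AM, out 8:58 PM→9:00 PM; 11 h 50 min − 10 min = 11 h 40 min
Total credited: 25 h 25 min.

25.42 hours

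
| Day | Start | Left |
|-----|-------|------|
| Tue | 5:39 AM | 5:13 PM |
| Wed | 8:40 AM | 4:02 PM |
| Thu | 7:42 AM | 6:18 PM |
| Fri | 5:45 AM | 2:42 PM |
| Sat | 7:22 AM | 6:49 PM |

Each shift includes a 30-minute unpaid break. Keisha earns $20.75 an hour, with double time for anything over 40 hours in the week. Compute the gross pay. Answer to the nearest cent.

$1138.48

Tue: 5:39 AM–5:13 PM = 11 h 34 min; less 30 min break → 11 h 4 min
Wed: 8:40 AM–4:02 PM = 7 h 22 min; less 30 min break → 6 h 52 min
Thu: 7:42 AM–6:18 PM = 10 h 36 min; less 30 min break → 10 h 6 min
Fri: 5:45 AM–2:42 PM = 8 h 57 min; less 30 min break → 8 h 27 min
Sat: 7:22 AM–6:49 PM = 11 h 27 min; less 30 min break → 10 h 57 min
Total worked: 47 h 26 min = 2846 min.
Regular 40 h 0 min = 2400 min at $20.75/h; overtime 7 h 26 min = 446 min at $41.50/h.
Pay = (2400 × $20.75 + 446 × $41.50) ÷ 60 = $1138.48.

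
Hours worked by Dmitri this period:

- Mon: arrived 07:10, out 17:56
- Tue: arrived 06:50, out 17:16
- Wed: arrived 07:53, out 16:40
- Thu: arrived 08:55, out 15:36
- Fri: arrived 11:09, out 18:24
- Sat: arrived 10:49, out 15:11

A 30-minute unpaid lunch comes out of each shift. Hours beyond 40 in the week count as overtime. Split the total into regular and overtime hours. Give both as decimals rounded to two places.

Mon: 07:10–17:56 = 10 h 46 min; less 30 min break → 10 h 16 min
Tue: 06:50–17:16 = 10 h 26 min; less 30 min break → 9 h 56 min
Wed: 07:53–16:40 = 8 h 47 min; less 30 min break → 8 h 17 min
Thu: 08:55–15:36 = 6 h 41 min; less 30 min break → 6 h 11 min
Fri: 11:09–18:24 = 7 h 15 min; less 30 min break → 6 h 45 min
Sat: 10:49–15:11 = 4 h 22 min; less 30 min break → 3 h 52 min
Total worked: 45 h 17 min = 45.28 h.
Threshold 40 h → overtime 5 h 17 min, regular 40 h 0 min.

Regular 40.00 hours, overtime 5.28 hours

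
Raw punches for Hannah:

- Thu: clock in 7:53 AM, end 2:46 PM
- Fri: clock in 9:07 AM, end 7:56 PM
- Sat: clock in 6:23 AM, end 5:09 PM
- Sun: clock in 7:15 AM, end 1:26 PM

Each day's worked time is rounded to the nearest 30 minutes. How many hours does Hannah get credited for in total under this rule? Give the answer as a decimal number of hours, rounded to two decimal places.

Thu: 7:53 AM–2:46 PM = 6 h 53 min → rounds to 7 h 0 min
Fri: 9:07 AM–7:56 PM = 10 h 49 min → rounds to 11 h 0 min
Sat: 6:23 AM–5:09 PM = 10 h 46 min → rounds to 11 h 0 min
Sun: 7:15 AM–1:26 PM = 6 h 11 min → rounds to 6 h 0 min
Total credited: 35 h 0 min.

35.00 hours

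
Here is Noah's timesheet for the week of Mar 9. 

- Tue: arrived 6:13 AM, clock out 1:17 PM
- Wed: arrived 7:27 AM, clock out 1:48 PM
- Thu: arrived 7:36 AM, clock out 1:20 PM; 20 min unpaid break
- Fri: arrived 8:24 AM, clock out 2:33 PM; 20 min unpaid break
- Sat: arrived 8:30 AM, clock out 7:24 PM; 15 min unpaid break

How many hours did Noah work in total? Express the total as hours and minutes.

35 h 17 min

Tue: 6:13 AM–1:17 PM = 7 h 4 min
Wed: 7:27 AM–1:48 PM = 6 h 21 min
Thu: 7:36 AM–1:20 PM = 5 h 44 min; less 20 min break → 5 h 24 min
Fri: 8:24 AM–2:33 PM = 6 h 9 min; less 20 min break → 5 h 49 min
Sat: 8:30 AM–7:24 PM = 10 h 54 min; less 15 min break → 10 h 39 min
Total: 7 h 4 min + 6 h 21 min + 5 h 24 min + 5 h 49 min + 10 h 39 min = 35 h 17 min.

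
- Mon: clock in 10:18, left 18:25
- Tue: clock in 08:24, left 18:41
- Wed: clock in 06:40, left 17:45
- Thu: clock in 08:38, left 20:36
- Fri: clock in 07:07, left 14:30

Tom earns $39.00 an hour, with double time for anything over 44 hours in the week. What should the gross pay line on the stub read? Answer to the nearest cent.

Mon: 10:18–18:25 = 8 h 7 min
Tue: 08:24–18:41 = 10 h 17 min
Wed: 06:40–17:45 = 11 h 5 min
Thu: 08:38–20:36 = 11 h 58 min
Fri: 07:07–14:30 = 7 h 23 min
Total worked: 48 h 50 min = 2930 min.
Regular 44 h 0 min = 2640 min at $39.00/h; overtime 4 h 50 min = 290 min at $78.00/h.
Pay = (2640 × $39.00 + 290 × $78.00) ÷ 60 = $2093.00.

$2093.00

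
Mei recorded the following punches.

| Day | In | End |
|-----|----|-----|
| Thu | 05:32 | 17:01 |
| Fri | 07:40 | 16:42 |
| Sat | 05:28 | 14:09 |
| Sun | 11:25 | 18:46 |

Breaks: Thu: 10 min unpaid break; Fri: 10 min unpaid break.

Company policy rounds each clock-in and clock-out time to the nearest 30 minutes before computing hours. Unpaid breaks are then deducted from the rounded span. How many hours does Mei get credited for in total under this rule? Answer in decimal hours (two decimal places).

36.17 hours

Thu: in 05:32→05:30, out 17:01→17:00; 11 h 30 min − 10 min = 11 h 20 min
Fri: in 07:40→07:30, out 16:42→16:30; 9 h 0 min − 10 min = 8 h 50 min
Sat: in 05:28→05:30, out 14:09→14:00; 8 h 30 min
Sun: in 11:25→11:30, out 18:46→19:00; 7 h 30 min
Total credited: 36 h 10 min.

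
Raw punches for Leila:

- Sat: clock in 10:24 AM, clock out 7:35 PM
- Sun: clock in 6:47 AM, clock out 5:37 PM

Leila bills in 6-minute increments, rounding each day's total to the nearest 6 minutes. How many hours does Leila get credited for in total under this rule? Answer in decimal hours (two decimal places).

20.00 hours

Sat: 10:24 AM–7:35 PM = 9 h 11 min → rounds to 9 h 12 min
Sun: 6:47 AM–5:37 PM = 10 h 50 min → rounds to 10 h 48 min
Total credited: 20 h 0 min.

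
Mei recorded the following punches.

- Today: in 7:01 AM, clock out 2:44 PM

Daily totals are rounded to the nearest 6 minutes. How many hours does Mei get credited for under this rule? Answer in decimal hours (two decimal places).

7.70 hours

Today: 7:01 AM–2:44 PM = 7 h 43 min → rounds to 7 h 42 min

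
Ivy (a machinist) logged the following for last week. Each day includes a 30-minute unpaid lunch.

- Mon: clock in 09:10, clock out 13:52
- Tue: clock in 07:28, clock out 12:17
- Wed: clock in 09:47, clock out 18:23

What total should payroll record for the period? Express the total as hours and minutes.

16 h 37 min

Mon: 09:10–13:52 = 4 h 42 min; less 30 min break → 4 h 12 min
Tue: 07:28–12:17 = 4 h 49 min; less 30 min break → 4 h 19 min
Wed: 09:47–18:23 = 8 h 36 min; less 30 min break → 8 h 6 min
Total: 4 h 12 min + 4 h 19 min + 8 h 6 min = 16 h 37 min.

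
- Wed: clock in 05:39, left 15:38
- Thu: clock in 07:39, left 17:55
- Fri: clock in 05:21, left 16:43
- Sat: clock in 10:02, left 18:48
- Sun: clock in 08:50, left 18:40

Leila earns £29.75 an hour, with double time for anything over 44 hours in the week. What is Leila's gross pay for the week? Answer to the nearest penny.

Wed: 05:39–15:38 = 9 h 59 min
Thu: 07:39–17:55 = 10 h 16 min
Fri: 05:21–16:43 = 11 h 22 min
Sat: 10:02–18:48 = 8 h 46 min
Sun: 08:50–18:40 = 9 h 50 min
Total worked: 50 h 13 min = 3013 min.
Regular 44 h 0 min = 2640 min at £29.75/h; overtime 6 h 13 min = 373 min at £59.50/h.
Pay = (2640 × £29.75 + 373 × £59.50) ÷ 60 = £1678.89.

£1678.89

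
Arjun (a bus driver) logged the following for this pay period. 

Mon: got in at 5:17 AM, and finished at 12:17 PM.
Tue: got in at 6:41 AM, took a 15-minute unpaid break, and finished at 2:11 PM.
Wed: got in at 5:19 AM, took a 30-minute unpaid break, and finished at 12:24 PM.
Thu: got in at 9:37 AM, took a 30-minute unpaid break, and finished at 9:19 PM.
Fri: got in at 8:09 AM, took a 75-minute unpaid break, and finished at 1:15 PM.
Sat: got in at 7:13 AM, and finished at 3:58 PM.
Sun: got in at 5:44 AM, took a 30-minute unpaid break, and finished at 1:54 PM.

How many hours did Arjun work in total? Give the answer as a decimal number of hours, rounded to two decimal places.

52.30 hours

Mon: 5:17 AM–12:17 PM = 7 h 0 min
Tue: 6:41 AM–2:11 PM = 7 h 30 min; less 15 min break → 7 h 15 min
Wed: 5:19 AM–12:24 PM = 7 h 5 min; less 30 min break → 6 h 35 min
Thu: 9:37 AM–9:19 PM = 11 h 42 min; less 30 min break → 11 h 12 min
Fri: 8:09 AM–1:15 PM = 5 h 6 min; less 75 min break → 3 h 51 min
Sat: 7:13 AM–3:58 PM = 8 h 45 min
Sun: 5:44 AM–1:54 PM = 8 h 10 min; less 30 min break → 7 h 40 min
Total: 7 h 0 min + 7 h 15 min + 6 h 35 min + 11 h 12 min + 3 h 51 min + 8 h 45 min + 7 h 40 min = 52 h 18 min.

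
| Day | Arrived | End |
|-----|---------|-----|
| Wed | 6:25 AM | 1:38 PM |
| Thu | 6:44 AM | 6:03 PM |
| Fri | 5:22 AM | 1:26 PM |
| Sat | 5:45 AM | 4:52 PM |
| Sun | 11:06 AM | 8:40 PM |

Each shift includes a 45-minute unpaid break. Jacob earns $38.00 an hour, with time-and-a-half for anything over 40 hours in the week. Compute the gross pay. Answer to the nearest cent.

$1721.40

Wed: 6:25 AM–1:38 PM = 7 h 13 min; less 45 min break → 6 h 28 min
Thu: 6:44 AM–6:03 PM = 11 h 19 min; less 45 min break → 10 h 34 min
Fri: 5:22 AM–1:26 PM = 8 h 4 min; less 45 min break → 7 h 19 min
Sat: 5:45 AM–4:52 PM = 11 h 7 min; less 45 min break → 10 h 22 min
Sun: 11:06 AM–8:40 PM = 9 h 34 min; less 45 min break → 8 h 49 min
Total worked: 43 h 32 min = 2612 min.
Regular 40 h 0 min = 2400 min at $38.00/h; overtime 3 h 32 min = 212 min at $57.00/h.
Pay = (2400 × $38.00 + 212 × $57.00) ÷ 60 = $1721.40.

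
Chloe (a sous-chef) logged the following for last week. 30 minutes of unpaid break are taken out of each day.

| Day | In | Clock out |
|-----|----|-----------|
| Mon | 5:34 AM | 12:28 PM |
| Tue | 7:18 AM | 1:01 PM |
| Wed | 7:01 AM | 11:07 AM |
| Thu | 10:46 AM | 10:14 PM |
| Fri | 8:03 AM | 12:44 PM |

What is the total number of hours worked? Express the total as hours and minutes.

Mon: 5:34 AM–12:28 PM = 6 h 54 min; less 30 min break → 6 h 24 min
Tue: 7:18 AM–1:01 PM = 5 h 43 min; less 30 min break → 5 h 13 min
Wed: 7:01 AM–11:07 AM = 4 h 6 min; less 30 min break → 3 h 36 min
Thu: 10:46 AM–10:14 PM = 11 h 28 min; less 30 min break → 10 h 58 min
Fri: 8:03 AM–12:44 PM = 4 h 41 min; less 30 min break → 4 h 11 min
Total: 6 h 24 min + 5 h 13 min + 3 h 36 min + 10 h 58 min + 4 h 11 min = 30 h 22 min.

30 h 22 min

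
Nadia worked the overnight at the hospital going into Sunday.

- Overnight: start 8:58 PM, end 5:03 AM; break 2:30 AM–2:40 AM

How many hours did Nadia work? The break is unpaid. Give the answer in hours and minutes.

7 h 55 min

Overnight: 8:58 PM → midnight = 3 h 2 min; midnight → 5:03 AM = 5 h 3 min; span 8 h 5 min; less 10 min break → 7 h 55 min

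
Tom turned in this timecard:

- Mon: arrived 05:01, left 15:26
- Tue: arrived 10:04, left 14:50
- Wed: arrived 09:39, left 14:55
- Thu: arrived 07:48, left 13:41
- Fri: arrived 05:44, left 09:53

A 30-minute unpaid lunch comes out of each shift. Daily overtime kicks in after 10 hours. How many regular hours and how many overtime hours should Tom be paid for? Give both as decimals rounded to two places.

Mon: 05:01–15:26 = 10 h 25 min; less 30 min break → 9 h 55 min
Tue: 10:04–14:50 = 4 h 46 min; less 30 min break → 4 h 16 min
Wed: 09:39–14:55 = 5 h 16 min; less 30 min break → 4 h 46 min
Thu: 07:48–13:41 = 5 h 53 min; less 30 min break → 5 h 23 min
Fri: 05:44–09:53 = 4 h 9 min; less 30 min break → 3 h 39 min
Mon reg 9 h 55 min / OT 0 h 0 min; Tue reg 4 h 16 min / OT 0 h 0 min; Wed reg 4 h 46 min / OT 0 h 0 min; Thu reg 5 h 23 min / OT 0 h 0 min; Fri reg 3 h 39 min / OT 0 h 0 min.
Totals: regular 27 h 59 min, overtime 0 h 0 min.

Regular 27.98 hours, overtime 0.00 hours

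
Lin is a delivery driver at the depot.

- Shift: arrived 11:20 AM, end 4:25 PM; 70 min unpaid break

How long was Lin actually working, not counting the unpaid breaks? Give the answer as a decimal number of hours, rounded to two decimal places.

3.92 hours

Shift: 11:20 AM–4:25 PM = 5 h 5 min; less 70 min break → 3 h 55 min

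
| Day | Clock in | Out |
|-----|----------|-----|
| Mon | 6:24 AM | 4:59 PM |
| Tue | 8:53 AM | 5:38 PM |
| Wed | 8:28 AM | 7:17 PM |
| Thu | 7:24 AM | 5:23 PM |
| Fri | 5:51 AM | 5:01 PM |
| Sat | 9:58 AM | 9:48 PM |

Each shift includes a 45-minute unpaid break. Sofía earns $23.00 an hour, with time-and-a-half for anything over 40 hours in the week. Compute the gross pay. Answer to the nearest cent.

Mon: 6:24 AM–4:59 PM = 10 h 35 min; less 45 min break → 9 h 50 min
Tue: 8:53 AM–5:38 PM = 8 h 45 min; less 45 min break → 8 h 0 min
Wed: 8:28 AM–7:17 PM = 10 h 49 min; less 45 min break → 10 h 4 min
Thu: 7:24 AM–5:23 PM = 9 h 59 min; less 45 min break → 9 h 14 min
Fri: 5:51 AM–5:01 PM = 11 h 10 min; less 45 min break → 10 h 25 min
Sat: 9:58 AM–9:48 PM = 11 h 50 min; less 45 min break → 11 h 5 min
Total worked: 58 h 38 min = 3518 min.
Regular 40 h 0 min = 2400 min at $23.00/h; overtime 18 h 38 min = 1118 min at $34.50/h.
Pay = (2400 × $23.00 + 1118 × $34.50) ÷ 60 = $1562.85.

$1562.85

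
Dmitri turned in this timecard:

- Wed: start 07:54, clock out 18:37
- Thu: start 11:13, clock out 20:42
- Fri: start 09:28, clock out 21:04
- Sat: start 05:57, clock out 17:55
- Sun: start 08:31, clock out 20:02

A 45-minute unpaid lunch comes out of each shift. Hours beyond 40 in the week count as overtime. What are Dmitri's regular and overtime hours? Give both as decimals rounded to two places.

Wed: 07:54–18:37 = 10 h 43 min; less 45 min break → 9 h 58 min
Thu: 11:13–20:42 = 9 h 29 min; less 45 min break → 8 h 44 min
Fri: 09:28–21:04 = 11 h 36 min; less 45 min break → 10 h 51 min
Sat: 05:57–17:55 = 11 h 58 min; less 45 min break → 11 h 13 min
Sun: 08:31–20:02 = 11 h 31 min; less 45 min break → 10 h 46 min
Total worked: 51 h 32 min = 51.53 h.
Threshold 40 h → overtime 11 h 32 min, regular 40 h 0 min.

Regular 40.00 hours, overtime 11.53 hours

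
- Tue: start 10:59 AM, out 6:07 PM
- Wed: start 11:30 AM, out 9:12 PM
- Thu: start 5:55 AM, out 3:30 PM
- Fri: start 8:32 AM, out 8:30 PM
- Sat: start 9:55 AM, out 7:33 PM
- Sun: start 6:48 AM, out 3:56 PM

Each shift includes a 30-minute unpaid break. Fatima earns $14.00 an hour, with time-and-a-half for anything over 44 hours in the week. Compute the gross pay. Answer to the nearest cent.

$829.15

Tue: 10:59 AM–6:07 PM = 7 h 8 min; less 30 min break → 6 h 38 min
Wed: 11:30 AM–9:12 PM = 9 h 42 min; less 30 min break → 9 h 12 min
Thu: 5:55 AM–3:30 PM = 9 h 35 min; less 30 min break → 9 h 5 min
Fri: 8:32 AM–8:30 PM = 11 h 58 min; less 30 min break → 11 h 28 min
Sat: 9:55 AM–7:33 PM = 9 h 38 min; less 30 min break → 9 h 8 min
Sun: 6:48 AM–3:56 PM = 9 h 8 min; less 30 min break → 8 h 38 min
Total worked: 54 h 9 min = 3249 min.
Regular 44 h 0 min = 2640 min at $14.00/h; overtime 10 h 9 min = 609 min at $21.00/h.
Pay = (2640 × $14.00 + 609 × $21.00) ÷ 60 = $829.15.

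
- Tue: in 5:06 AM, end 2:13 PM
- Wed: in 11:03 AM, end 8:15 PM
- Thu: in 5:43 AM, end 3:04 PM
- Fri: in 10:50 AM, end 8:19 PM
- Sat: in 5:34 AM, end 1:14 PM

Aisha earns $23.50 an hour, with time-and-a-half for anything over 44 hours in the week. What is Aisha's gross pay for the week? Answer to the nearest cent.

$1062.79

Tue: 5:06 AM–2:13 PM = 9 h 7 min
Wed: 11:03 AM–8:15 PM = 9 h 12 min
Thu: 5:43 AM–3:04 PM = 9 h 21 min
Fri: 10:50 AM–8:19 PM = 9 h 29 min
Sat: 5:34 AM–1:14 PM = 7 h 40 min
Total worked: 44 h 49 min = 2689 min.
Regular 44 h 0 min = 2640 min at $23.50/h; overtime 0 h 49 min = 49 min at $35.25/h.
Pay = (2640 × $23.50 + 49 × $35.25) ÷ 60 = $1062.79.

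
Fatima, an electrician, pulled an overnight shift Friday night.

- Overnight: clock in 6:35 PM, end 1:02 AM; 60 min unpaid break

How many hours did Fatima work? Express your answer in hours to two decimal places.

Overnight: 6:35 PM → midnight = 5 h 25 min; midnight → 1:02 AM = 1 h 2 min; span 6 h 27 min; less 60 min break → 5 h 27 min

5.45 hours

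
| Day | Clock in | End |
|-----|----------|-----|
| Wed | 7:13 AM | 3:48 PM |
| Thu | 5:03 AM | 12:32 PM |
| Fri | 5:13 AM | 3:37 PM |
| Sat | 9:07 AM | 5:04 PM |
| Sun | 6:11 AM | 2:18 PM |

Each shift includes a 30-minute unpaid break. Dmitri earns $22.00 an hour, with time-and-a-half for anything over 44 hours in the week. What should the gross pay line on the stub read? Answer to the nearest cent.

$880.73

Wed: 7:13 AM–3:48 PM = 8 h 35 min; less 30 min break → 8 h 5 min
Thu: 5:03 AM–12:32 PM = 7 h 29 min; less 30 min break → 6 h 59 min
Fri: 5:13 AM–3:37 PM = 10 h 24 min; less 30 min break → 9 h 54 min
Sat: 9:07 AM–5:04 PM = 7 h 57 min; less 30 min break → 7 h 27 min
Sun: 6:11 AM–2:18 PM = 8 h 7 min; less 30 min break → 7 h 37 min
Total worked: 40 h 2 min = 2402 min.
Regular 40 h 2 min = 2402 min at $22.00/h; overtime 0 h 0 min = 0 min at $33.00/h.
Pay = (2402 × $22.00 + 0 × $33.00) ÷ 60 = $880.73.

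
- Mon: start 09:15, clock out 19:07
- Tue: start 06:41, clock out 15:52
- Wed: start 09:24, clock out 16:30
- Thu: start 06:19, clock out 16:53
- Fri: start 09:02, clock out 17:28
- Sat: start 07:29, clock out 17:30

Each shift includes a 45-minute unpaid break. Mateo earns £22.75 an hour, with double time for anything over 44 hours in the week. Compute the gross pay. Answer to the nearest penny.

£1304.33

Mon: 09:15–19:07 = 9 h 52 min; less 45 min break → 9 h 7 min
Tue: 06:41–15:52 = 9 h 11 min; less 45 min break → 8 h 26 min
Wed: 09:24–16:30 = 7 h 6 min; less 45 min break → 6 h 21 min
Thu: 06:19–16:53 = 10 h 34 min; less 45 min break → 9 h 49 min
Fri: 09:02–17:28 = 8 h 26 min; less 45 min break → 7 h 41 min
Sat: 07:29–17:30 = 10 h 1 min; less 45 min break → 9 h 16 min
Total worked: 50 h 40 min = 3040 min.
Regular 44 h 0 min = 2640 min at £22.75/h; overtime 6 h 40 min = 400 min at £45.50/h.
Pay = (2640 × £22.75 + 400 × £45.50) ÷ 60 = £1304.33.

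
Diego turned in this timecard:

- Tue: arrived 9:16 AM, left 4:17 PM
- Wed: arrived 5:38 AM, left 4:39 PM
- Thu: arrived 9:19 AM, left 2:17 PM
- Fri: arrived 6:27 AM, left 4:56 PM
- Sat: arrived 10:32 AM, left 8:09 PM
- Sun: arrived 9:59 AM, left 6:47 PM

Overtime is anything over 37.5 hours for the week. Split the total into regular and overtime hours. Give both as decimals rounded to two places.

Regular 37.50 hours, overtime 14.40 hours

Tue: 9:16 AM–4:17 PM = 7 h 1 min
Wed: 5:38 AM–4:39 PM = 11 h 1 min
Thu: 9:19 AM–2:17 PM = 4 h 58 min
Fri: 6:27 AM–4:56 PM = 10 h 29 min
Sat: 10:32 AM–8:09 PM = 9 h 37 min
Sun: 9:59 AM–6:47 PM = 8 h 48 min
Total worked: 51 h 54 min = 51.90 h.
Threshold 37.5 h → overtime 14 h 24 min, regular 37 h 30 min.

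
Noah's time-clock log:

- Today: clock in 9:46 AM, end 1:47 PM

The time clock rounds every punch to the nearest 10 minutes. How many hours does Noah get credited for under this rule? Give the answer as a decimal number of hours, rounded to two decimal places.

Today: in 9:46 AM→9:50 AM, out 1:47 PM→1:50 PM; 4 h 0 min

4.00 hours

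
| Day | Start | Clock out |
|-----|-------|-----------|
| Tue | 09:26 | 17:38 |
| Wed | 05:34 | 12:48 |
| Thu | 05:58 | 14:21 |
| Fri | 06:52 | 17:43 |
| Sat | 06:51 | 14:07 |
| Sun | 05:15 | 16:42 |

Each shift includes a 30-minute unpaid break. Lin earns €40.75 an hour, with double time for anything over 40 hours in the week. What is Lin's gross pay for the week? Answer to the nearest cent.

€2476.24

Tue: 09:26–17:38 = 8 h 12 min; less 30 min break → 7 h 42 min
Wed: 05:34–12:48 = 7 h 14 min; less 30 min break → 6 h 44 min
Thu: 05:58–14:21 = 8 h 23 min; less 30 min break → 7 h 53 min
Fri: 06:52–17:43 = 10 h 51 min; less 30 min break → 10 h 21 min
Sat: 06:51–14:07 = 7 h 16 min; less 30 min break → 6 h 46 min
Sun: 05:15–16:42 = 11 h 27 min; less 30 min break → 10 h 57 min
Total worked: 50 h 23 min = 3023 min.
Regular 40 h 0 min = 2400 min at €40.75/h; overtime 10 h 23 min = 623 min at €81.50/h.
Pay = (2400 × €40.75 + 623 × €81.50) ÷ 60 = €2476.24.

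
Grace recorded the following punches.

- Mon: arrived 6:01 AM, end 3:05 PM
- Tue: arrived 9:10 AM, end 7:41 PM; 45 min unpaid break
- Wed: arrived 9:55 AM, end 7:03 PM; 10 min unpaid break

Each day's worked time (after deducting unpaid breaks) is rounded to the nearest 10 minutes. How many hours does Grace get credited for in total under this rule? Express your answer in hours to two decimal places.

Mon: 6:01 AM–3:05 PM = 9 h 4 min → rounds to 9 h 0 min
Tue: 9:10 AM–7:41 PM = 10 h 31 min − 45 min = 9 h 46 min → rounds to 9 h 50 min
Wed: 9:55 AM–7:03 PM = 9 h 8 min − 10 min = 8 h 58 min → rounds to 9 h 0 min
Total credited: 27 h 50 min.

27.83 hours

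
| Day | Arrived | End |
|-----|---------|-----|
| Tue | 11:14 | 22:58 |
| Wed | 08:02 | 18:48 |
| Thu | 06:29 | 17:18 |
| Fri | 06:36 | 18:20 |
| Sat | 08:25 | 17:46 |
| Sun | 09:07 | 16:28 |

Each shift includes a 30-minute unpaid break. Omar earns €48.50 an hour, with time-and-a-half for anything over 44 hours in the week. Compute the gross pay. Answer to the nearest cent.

Tue: 11:14–22:58 = 11 h 44 min; less 30 min break → 11 h 14 min
Wed: 08:02–18:48 = 10 h 46 min; less 30 min break → 10 h 16 min
Thu: 06:29–17:18 = 10 h 49 min; less 30 min break → 10 h 19 min
Fri: 06:36–18:20 = 11 h 44 min; less 30 min break → 11 h 14 min
Sat: 08:25–17:46 = 9 h 21 min; less 30 min break → 8 h 51 min
Sun: 09:07–16:28 = 7 h 21 min; less 30 min break → 6 h 51 min
Total worked: 58 h 45 min = 3525 min.
Regular 44 h 0 min = 2640 min at €48.50/h; overtime 14 h 45 min = 885 min at €72.75/h.
Pay = (2640 × €48.50 + 885 × €72.75) ÷ 60 = €3207.06.

€3207.06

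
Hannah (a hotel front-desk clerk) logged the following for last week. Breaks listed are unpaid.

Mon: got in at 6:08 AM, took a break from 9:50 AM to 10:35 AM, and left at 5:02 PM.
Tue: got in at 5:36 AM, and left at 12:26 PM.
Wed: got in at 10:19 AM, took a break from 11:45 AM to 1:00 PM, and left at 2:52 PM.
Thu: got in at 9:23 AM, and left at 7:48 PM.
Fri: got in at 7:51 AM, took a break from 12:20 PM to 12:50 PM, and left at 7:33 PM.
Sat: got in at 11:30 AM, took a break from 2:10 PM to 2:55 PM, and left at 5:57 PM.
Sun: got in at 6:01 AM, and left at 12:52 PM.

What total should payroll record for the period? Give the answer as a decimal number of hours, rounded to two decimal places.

Mon: 6:08 AM–5:02 PM = 10 h 54 min; less 45 min break → 10 h 9 min
Tue: 5:36 AM–12:26 PM = 6 h 50 min
Wed: 10:19 AM–2:52 PM = 4 h 33 min; less 75 min break → 3 h 18 min
Thu: 9:23 AM–7:48 PM = 10 h 25 min
Fri: 7:51 AM–7:33 PM = 11 h 42 min; less 30 min break → 11 h 12 min
Sat: 11:30 AM–5:57 PM = 6 h 27 min; less 45 min break → 5 h 42 min
Sun: 6:01 AM–12:52 PM = 6 h 51 min
Total: 10 h 9 min + 6 h 50 min + 3 h 18 min + 10 h 25 min + 11 h 12 min + 5 h 42 min + 6 h 51 min = 54 h 27 min.

54.45 hours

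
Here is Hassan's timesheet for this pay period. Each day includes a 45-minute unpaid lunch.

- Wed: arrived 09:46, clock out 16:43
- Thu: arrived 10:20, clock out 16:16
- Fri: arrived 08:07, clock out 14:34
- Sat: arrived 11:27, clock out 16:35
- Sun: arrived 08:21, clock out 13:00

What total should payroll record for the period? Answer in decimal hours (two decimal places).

Wed: 09:46–16:43 = 6 h 57 min; less 45 min break → 6 h 12 min
Thu: 10:20–16:16 = 5 h 56 min; less 45 min break → 5 h 11 min
Fri: 08:07–14:34 = 6 h 27 min; less 45 min break → 5 h 42 min
Sat: 11:27–16:35 = 5 h 8 min; less 45 min break → 4 h 23 min
Sun: 08:21–13:00 = 4 h 39 min; less 45 min break → 3 h 54 min
Total: 6 h 12 min + 5 h 11 min + 5 h 42 min + 4 h 23 min + 3 h 54 min = 25 h 22 min.

25.37 hours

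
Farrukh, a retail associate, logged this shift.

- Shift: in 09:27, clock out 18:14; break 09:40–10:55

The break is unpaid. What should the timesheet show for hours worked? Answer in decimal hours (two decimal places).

Shift: 09:27–18:14 = 8 h 47 min; less 75 min break → 7 h 32 min

7.53 hours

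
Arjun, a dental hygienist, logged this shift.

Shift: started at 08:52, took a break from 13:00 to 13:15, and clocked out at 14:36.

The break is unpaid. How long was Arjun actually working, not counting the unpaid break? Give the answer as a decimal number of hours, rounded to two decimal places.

Shift: 08:52–14:36 = 5 h 44 min; less 15 min break → 5 h 29 min

5.48 hours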